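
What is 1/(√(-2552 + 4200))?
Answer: √103/412 ≈ 0.024633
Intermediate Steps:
1/(√(-2552 + 4200)) = 1/(√1648) = 1/(4*√103) = √103/412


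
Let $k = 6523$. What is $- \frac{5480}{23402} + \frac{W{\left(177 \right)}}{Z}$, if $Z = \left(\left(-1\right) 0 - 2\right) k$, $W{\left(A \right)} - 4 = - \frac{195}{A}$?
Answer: $- \frac{2111017231}{9006423514} \approx -0.23439$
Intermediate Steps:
$W{\left(A \right)} = 4 - \frac{195}{A}$
$Z = -13046$ ($Z = \left(\left(-1\right) 0 - 2\right) 6523 = \left(0 - 2\right) 6523 = \left(-2\right) 6523 = -13046$)
$- \frac{5480}{23402} + \frac{W{\left(177 \right)}}{Z} = - \frac{5480}{23402} + \frac{4 - \frac{195}{177}}{-13046} = \left(-5480\right) \frac{1}{23402} + \left(4 - \frac{65}{59}\right) \left(- \frac{1}{13046}\right) = - \frac{2740}{11701} + \left(4 - \frac{65}{59}\right) \left(- \frac{1}{13046}\right) = - \frac{2740}{11701} + \frac{171}{59} \left(- \frac{1}{13046}\right) = - \frac{2740}{11701} - \frac{171}{769714} = - \frac{2111017231}{9006423514}$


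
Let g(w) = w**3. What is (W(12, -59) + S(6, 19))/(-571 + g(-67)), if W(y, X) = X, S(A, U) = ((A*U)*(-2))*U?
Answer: 4391/301334 ≈ 0.014572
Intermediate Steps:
S(A, U) = -2*A*U**2 (S(A, U) = (-2*A*U)*U = -2*A*U**2)
(W(12, -59) + S(6, 19))/(-571 + g(-67)) = (-59 - 2*6*19**2)/(-571 + (-67)**3) = (-59 - 2*6*361)/(-571 - 300763) = (-59 - 4332)/(-301334) = -4391*(-1/301334) = 4391/301334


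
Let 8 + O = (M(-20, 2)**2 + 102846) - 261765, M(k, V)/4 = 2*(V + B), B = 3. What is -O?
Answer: 157327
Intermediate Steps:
M(k, V) = 24 + 8*V (M(k, V) = 4*(2*(V + 3)) = 4*(2*(3 + V)) = 4*(6 + 2*V) = 24 + 8*V)
O = -157327 (O = -8 + (((24 + 8*2)**2 + 102846) - 261765) = -8 + (((24 + 16)**2 + 102846) - 261765) = -8 + ((40**2 + 102846) - 261765) = -8 + ((1600 + 102846) - 261765) = -8 + (104446 - 261765) = -8 - 157319 = -157327)
-O = -1*(-157327) = 157327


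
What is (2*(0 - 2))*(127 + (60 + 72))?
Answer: -1036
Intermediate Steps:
(2*(0 - 2))*(127 + (60 + 72)) = (2*(-2))*(127 + 132) = -4*259 = -1036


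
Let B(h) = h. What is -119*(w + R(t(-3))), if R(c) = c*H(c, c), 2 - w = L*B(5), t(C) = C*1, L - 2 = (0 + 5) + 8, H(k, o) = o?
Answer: 7616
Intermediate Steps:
L = 15 (L = 2 + ((0 + 5) + 8) = 2 + (5 + 8) = 2 + 13 = 15)
t(C) = C
w = -73 (w = 2 - 15*5 = 2 - 1*75 = 2 - 75 = -73)
R(c) = c**2 (R(c) = c*c = c**2)
-119*(w + R(t(-3))) = -119*(-73 + (-3)**2) = -119*(-73 + 9) = -119*(-64) = 7616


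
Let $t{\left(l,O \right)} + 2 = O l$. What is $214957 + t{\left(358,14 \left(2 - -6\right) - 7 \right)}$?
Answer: $252545$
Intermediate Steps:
$t{\left(l,O \right)} = -2 + O l$
$214957 + t{\left(358,14 \left(2 - -6\right) - 7 \right)} = 214957 - \left(2 - \left(14 \left(2 - -6\right) - 7\right) 358\right) = 214957 - \left(2 - \left(14 \left(2 + 6\right) - 7\right) 358\right) = 214957 - \left(2 - \left(14 \cdot 8 - 7\right) 358\right) = 214957 - \left(2 - \left(112 - 7\right) 358\right) = 214957 + \left(-2 + 105 \cdot 358\right) = 214957 + \left(-2 + 37590\right) = 214957 + 37588 = 252545$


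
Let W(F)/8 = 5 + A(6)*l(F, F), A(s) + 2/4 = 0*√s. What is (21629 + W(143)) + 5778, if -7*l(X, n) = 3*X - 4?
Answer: 193829/7 ≈ 27690.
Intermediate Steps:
l(X, n) = 4/7 - 3*X/7 (l(X, n) = -(3*X - 4)/7 = -(-4 + 3*X)/7 = 4/7 - 3*X/7)
A(s) = -½ (A(s) = -½ + 0*√s = -½ + 0 = -½)
W(F) = 264/7 + 12*F/7 (W(F) = 8*(5 - (4/7 - 3*F/7)/2) = 8*(5 + (-2/7 + 3*F/14)) = 8*(33/7 + 3*F/14) = 264/7 + 12*F/7)
(21629 + W(143)) + 5778 = (21629 + (264/7 + (12/7)*143)) + 5778 = (21629 + (264/7 + 1716/7)) + 5778 = (21629 + 1980/7) + 5778 = 153383/7 + 5778 = 193829/7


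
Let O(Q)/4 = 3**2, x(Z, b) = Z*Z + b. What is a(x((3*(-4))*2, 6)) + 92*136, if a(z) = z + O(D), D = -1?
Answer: 13130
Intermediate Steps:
x(Z, b) = b + Z**2 (x(Z, b) = Z**2 + b = b + Z**2)
O(Q) = 36 (O(Q) = 4*3**2 = 4*9 = 36)
a(z) = 36 + z (a(z) = z + 36 = 36 + z)
a(x((3*(-4))*2, 6)) + 92*136 = (36 + (6 + ((3*(-4))*2)**2)) + 92*136 = (36 + (6 + (-12*2)**2)) + 12512 = (36 + (6 + (-24)**2)) + 12512 = (36 + (6 + 576)) + 12512 = (36 + 582) + 12512 = 618 + 12512 = 13130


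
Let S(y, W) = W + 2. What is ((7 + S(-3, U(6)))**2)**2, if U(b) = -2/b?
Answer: 456976/81 ≈ 5641.7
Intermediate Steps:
S(y, W) = 2 + W
((7 + S(-3, U(6)))**2)**2 = ((7 + (2 - 2/6))**2)**2 = ((7 + (2 - 2*1/6))**2)**2 = ((7 + (2 - 1/3))**2)**2 = ((7 + 5/3)**2)**2 = ((26/3)**2)**2 = (676/9)**2 = 456976/81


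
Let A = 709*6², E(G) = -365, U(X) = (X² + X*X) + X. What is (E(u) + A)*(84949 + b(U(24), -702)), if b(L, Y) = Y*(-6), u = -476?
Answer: 2243201599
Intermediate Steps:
U(X) = X + 2*X² (U(X) = (X² + X²) + X = 2*X² + X = X + 2*X²)
A = 25524 (A = 709*36 = 25524)
b(L, Y) = -6*Y
(E(u) + A)*(84949 + b(U(24), -702)) = (-365 + 25524)*(84949 - 6*(-702)) = 25159*(84949 + 4212) = 25159*89161 = 2243201599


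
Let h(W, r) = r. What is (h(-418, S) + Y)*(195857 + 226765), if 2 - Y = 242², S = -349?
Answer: -24897084642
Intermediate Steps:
Y = -58562 (Y = 2 - 1*242² = 2 - 1*58564 = 2 - 58564 = -58562)
(h(-418, S) + Y)*(195857 + 226765) = (-349 - 58562)*(195857 + 226765) = -58911*422622 = -24897084642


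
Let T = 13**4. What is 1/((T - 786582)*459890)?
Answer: -1/348606277690 ≈ -2.8686e-12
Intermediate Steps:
T = 28561
1/((T - 786582)*459890) = 1/((28561 - 786582)*459890) = (1/459890)/(-758021) = -1/758021*1/459890 = -1/348606277690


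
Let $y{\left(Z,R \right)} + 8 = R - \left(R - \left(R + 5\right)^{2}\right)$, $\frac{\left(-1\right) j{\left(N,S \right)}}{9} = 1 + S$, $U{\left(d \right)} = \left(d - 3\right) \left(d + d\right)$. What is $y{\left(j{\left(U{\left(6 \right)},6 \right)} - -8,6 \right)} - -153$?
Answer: $266$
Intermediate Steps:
$U{\left(d \right)} = 2 d \left(-3 + d\right)$ ($U{\left(d \right)} = \left(-3 + d\right) 2 d = 2 d \left(-3 + d\right)$)
$j{\left(N,S \right)} = -9 - 9 S$ ($j{\left(N,S \right)} = - 9 \left(1 + S\right) = -9 - 9 S$)
$y{\left(Z,R \right)} = -8 + \left(5 + R\right)^{2}$ ($y{\left(Z,R \right)} = -8 + \left(R - \left(R - \left(R + 5\right)^{2}\right)\right) = -8 + \left(R - \left(R - \left(5 + R\right)^{2}\right)\right) = -8 + \left(5 + R\right)^{2}$)
$y{\left(j{\left(U{\left(6 \right)},6 \right)} - -8,6 \right)} - -153 = \left(-8 + \left(5 + 6\right)^{2}\right) - -153 = \left(-8 + 11^{2}\right) + 153 = \left(-8 + 121\right) + 153 = 113 + 153 = 266$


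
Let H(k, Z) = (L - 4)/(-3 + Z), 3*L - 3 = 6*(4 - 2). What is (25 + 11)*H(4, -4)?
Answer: -36/7 ≈ -5.1429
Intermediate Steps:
L = 5 (L = 1 + (6*(4 - 2))/3 = 1 + (6*2)/3 = 1 + (1/3)*12 = 1 + 4 = 5)
H(k, Z) = 1/(-3 + Z) (H(k, Z) = (5 - 4)/(-3 + Z) = 1/(-3 + Z))
(25 + 11)*H(4, -4) = (25 + 11)/(-3 - 4) = 36/(-7) = 36*(-1/7) = -36/7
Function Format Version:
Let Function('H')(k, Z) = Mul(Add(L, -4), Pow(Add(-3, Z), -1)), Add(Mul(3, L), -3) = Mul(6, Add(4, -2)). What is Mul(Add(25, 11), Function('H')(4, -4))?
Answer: Rational(-36, 7) ≈ -5.1429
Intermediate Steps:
L = 5 (L = Add(1, Mul(Rational(1, 3), Mul(6, Add(4, -2)))) = Add(1, Mul(Rational(1, 3), Mul(6, 2))) = Add(1, Mul(Rational(1, 3), 12)) = Add(1, 4) = 5)
Function('H')(k, Z) = Pow(Add(-3, Z), -1) (Function('H')(k, Z) = Mul(Add(5, -4), Pow(Add(-3, Z), -1)) = Mul(1, Pow(Add(-3, Z), -1)) = Pow(Add(-3, Z), -1))
Mul(Add(25, 11), Function('H')(4, -4)) = Mul(Add(25, 11), Pow(Add(-3, -4), -1)) = Mul(36, Pow(-7, -1)) = Mul(36, Rational(-1, 7)) = Rational(-36, 7)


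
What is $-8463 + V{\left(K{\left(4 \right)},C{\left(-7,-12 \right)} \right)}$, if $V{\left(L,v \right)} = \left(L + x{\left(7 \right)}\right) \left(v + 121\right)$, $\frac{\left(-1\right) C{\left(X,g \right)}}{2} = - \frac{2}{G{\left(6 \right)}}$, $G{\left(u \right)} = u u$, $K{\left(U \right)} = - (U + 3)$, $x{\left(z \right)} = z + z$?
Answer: $- \frac{68537}{9} \approx -7615.2$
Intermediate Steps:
$x{\left(z \right)} = 2 z$
$K{\left(U \right)} = -3 - U$ ($K{\left(U \right)} = - (3 + U) = -3 - U$)
$G{\left(u \right)} = u^{2}$
$C{\left(X,g \right)} = \frac{1}{9}$ ($C{\left(X,g \right)} = - 2 \left(- \frac{2}{6^{2}}\right) = - 2 \left(- \frac{2}{36}\right) = - 2 \left(\left(-2\right) \frac{1}{36}\right) = \left(-2\right) \left(- \frac{1}{18}\right) = \frac{1}{9}$)
$V{\left(L,v \right)} = \left(14 + L\right) \left(121 + v\right)$ ($V{\left(L,v \right)} = \left(L + 2 \cdot 7\right) \left(v + 121\right) = \left(L + 14\right) \left(121 + v\right) = \left(14 + L\right) \left(121 + v\right)$)
$-8463 + V{\left(K{\left(4 \right)},C{\left(-7,-12 \right)} \right)} = -8463 + \left(1694 + 14 \cdot \frac{1}{9} + 121 \left(-3 - 4\right) + \left(-3 - 4\right) \frac{1}{9}\right) = -8463 + \left(1694 + \frac{14}{9} + 121 \left(-3 - 4\right) + \left(-3 - 4\right) \frac{1}{9}\right) = -8463 + \left(1694 + \frac{14}{9} + 121 \left(-7\right) - \frac{7}{9}\right) = -8463 + \left(1694 + \frac{14}{9} - 847 - \frac{7}{9}\right) = -8463 + \frac{7630}{9} = - \frac{68537}{9}$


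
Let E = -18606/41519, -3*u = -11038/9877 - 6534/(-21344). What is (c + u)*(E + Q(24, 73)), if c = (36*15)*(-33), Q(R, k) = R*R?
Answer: -22442608582547929949/2188203757768 ≈ -1.0256e+7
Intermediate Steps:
u = 85529377/316222032 (u = -(-11038/9877 - 6534/(-21344))/3 = -(-11038*1/9877 - 6534*(-1/21344))/3 = -(-11038/9877 + 3267/10672)/3 = -⅓*(-85529377/105407344) = 85529377/316222032 ≈ 0.27047)
Q(R, k) = R²
E = -18606/41519 (E = -18606*1/41519 = -18606/41519 ≈ -0.44813)
c = -17820 (c = 540*(-33) = -17820)
(c + u)*(E + Q(24, 73)) = (-17820 + 85529377/316222032)*(-18606/41519 + 24²) = -5634991080863*(-18606/41519 + 576)/316222032 = -5634991080863/316222032*23896338/41519 = -22442608582547929949/2188203757768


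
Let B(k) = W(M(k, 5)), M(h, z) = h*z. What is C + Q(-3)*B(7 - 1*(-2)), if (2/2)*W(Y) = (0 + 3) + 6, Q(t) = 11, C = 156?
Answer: 255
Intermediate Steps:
W(Y) = 9 (W(Y) = (0 + 3) + 6 = 3 + 6 = 9)
B(k) = 9
C + Q(-3)*B(7 - 1*(-2)) = 156 + 11*9 = 156 + 99 = 255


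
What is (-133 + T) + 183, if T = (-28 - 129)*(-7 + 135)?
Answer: -20046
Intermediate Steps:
T = -20096 (T = -157*128 = -20096)
(-133 + T) + 183 = (-133 - 20096) + 183 = -20229 + 183 = -20046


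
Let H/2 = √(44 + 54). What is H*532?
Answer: 7448*√2 ≈ 10533.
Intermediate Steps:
H = 14*√2 (H = 2*√(44 + 54) = 2*√98 = 2*(7*√2) = 14*√2 ≈ 19.799)
H*532 = (14*√2)*532 = 7448*√2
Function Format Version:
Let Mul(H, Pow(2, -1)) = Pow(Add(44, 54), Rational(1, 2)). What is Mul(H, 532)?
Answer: Mul(7448, Pow(2, Rational(1, 2))) ≈ 10533.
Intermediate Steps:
H = Mul(14, Pow(2, Rational(1, 2))) (H = Mul(2, Pow(Add(44, 54), Rational(1, 2))) = Mul(2, Pow(98, Rational(1, 2))) = Mul(2, Mul(7, Pow(2, Rational(1, 2)))) = Mul(14, Pow(2, Rational(1, 2))) ≈ 19.799)
Mul(H, 532) = Mul(Mul(14, Pow(2, Rational(1, 2))), 532) = Mul(7448, Pow(2, Rational(1, 2)))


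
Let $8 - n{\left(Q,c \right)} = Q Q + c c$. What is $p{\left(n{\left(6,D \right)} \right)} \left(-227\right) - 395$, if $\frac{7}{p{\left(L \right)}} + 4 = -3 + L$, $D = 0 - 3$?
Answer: $- \frac{15791}{44} \approx -358.89$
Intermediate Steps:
$D = -3$ ($D = 0 - 3 = -3$)
$n{\left(Q,c \right)} = 8 - Q^{2} - c^{2}$ ($n{\left(Q,c \right)} = 8 - \left(Q Q + c c\right) = 8 - \left(Q^{2} + c^{2}\right) = 8 - Q^{2} - c^{2}$)
$p{\left(L \right)} = \frac{7}{-7 + L}$ ($p{\left(L \right)} = \frac{7}{-4 + \left(-3 + L\right)} = \frac{7}{-7 + L}$)
$p{\left(n{\left(6,D \right)} \right)} \left(-227\right) - 395 = \frac{7}{-7 - 37} \left(-227\right) - 395 = \frac{7}{-44} \left(-227\right) - 395 = 7 \left(- \frac{1}{44}\right) \left(-227\right) - 395 = \left(- \frac{7}{44}\right) \left(-227\right) - 395 = \frac{1589}{44} - 395 = - \frac{15791}{44}$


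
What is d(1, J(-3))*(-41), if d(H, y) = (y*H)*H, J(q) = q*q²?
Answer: 1107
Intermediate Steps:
J(q) = q³
d(H, y) = y*H² (d(H, y) = (H*y)*H = y*H²)
d(1, J(-3))*(-41) = ((-3)³*1²)*(-41) = -27*1*(-41) = -27*(-41) = 1107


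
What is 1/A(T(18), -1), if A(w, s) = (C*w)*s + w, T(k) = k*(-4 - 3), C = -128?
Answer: -1/16254 ≈ -6.1523e-5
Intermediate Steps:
T(k) = -7*k (T(k) = k*(-7) = -7*k)
A(w, s) = w - 128*s*w (A(w, s) = (-128*w)*s + w = -128*s*w + w = w - 128*s*w)
1/A(T(18), -1) = 1/((-7*18)*(1 - 128*(-1))) = 1/(-126*(1 + 128)) = 1/(-126*129) = 1/(-16254) = -1/16254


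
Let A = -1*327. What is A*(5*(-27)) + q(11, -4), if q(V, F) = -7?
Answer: 44138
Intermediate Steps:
A = -327
A*(5*(-27)) + q(11, -4) = -1635*(-27) - 7 = -327*(-135) - 7 = 44145 - 7 = 44138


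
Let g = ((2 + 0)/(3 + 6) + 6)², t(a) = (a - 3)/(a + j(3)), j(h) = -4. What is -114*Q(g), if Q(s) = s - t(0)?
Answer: -233719/54 ≈ -4328.1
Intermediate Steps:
t(a) = (-3 + a)/(-4 + a) (t(a) = (a - 3)/(a - 4) = (-3 + a)/(-4 + a))
g = 3136/81 (g = (2/9 + 6)² = (56/9)² = 3136/81 ≈ 38.716)
Q(s) = -¾ + s (Q(s) = s - (-3 + 0)/(-4 + 0) = s - (-3)/(-4) = s - (-1)*(-3)/4 = s - 1*¾ = s - ¾ = -¾ + s)
-114*Q(g) = -114*(-¾ + 3136/81) = -114*12301/324 = -233719/54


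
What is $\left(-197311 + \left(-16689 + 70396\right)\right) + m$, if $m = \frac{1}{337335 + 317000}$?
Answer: $- \frac{93965123339}{654335} \approx -1.436 \cdot 10^{5}$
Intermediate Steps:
$m = \frac{1}{654335} \approx 1.5283 \cdot 10^{-6}$
$\left(-197311 + \left(-16689 + 70396\right)\right) + m = \left(-197311 + \left(-16689 + 70396\right)\right) + \frac{1}{654335} = \left(-197311 + 53707\right) + \frac{1}{654335} = -143604 + \frac{1}{654335} = - \frac{93965123339}{654335}$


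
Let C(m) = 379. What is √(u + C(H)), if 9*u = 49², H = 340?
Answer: 2*√1453/3 ≈ 25.412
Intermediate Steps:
u = 2401/9 (u = (⅑)*49² = (⅑)*2401 = 2401/9 ≈ 266.78)
√(u + C(H)) = √(2401/9 + 379) = √(5812/9) = 2*√1453/3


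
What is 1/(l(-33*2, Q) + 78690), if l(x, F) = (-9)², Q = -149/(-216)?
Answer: 1/78771 ≈ 1.2695e-5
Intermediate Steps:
Q = 149/216 (Q = -149*(-1/216) = 149/216 ≈ 0.68981)
l(x, F) = 81
1/(l(-33*2, Q) + 78690) = 1/(81 + 78690) = 1/78771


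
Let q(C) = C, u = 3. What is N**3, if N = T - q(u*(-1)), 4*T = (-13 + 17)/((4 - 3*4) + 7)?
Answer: 8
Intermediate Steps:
T = -1 (T = ((-13 + 17)/((4 - 3*4) + 7))/4 = (4/((4 - 12) + 7))/4 = (4/(-8 + 7))/4 = (4/(-1))/4 = (4*(-1))/4 = (1/4)*(-4) = -1)
N = 2 (N = -1 - 3*(-1) = -1 - 1*(-3) = -1 + 3 = 2)
N**3 = 2**3 = 8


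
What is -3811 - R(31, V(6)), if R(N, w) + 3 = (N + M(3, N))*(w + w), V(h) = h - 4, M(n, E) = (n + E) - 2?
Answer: -4060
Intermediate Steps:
M(n, E) = -2 + E + n (M(n, E) = (E + n) - 2 = -2 + E + n)
V(h) = -4 + h
R(N, w) = -3 + 2*w*(1 + 2*N) (R(N, w) = -3 + (N + (-2 + N + 3))*(w + w) = -3 + (N + (1 + N))*(2*w) = -3 + (1 + 2*N)*(2*w) = -3 + 2*w*(1 + 2*N))
-3811 - R(31, V(6)) = -3811 - (-3 + 2*(-4 + 6) + 4*31*(-4 + 6)) = -3811 - (-3 + 2*2 + 4*31*2) = -3811 - (-3 + 4 + 248) = -3811 - 1*249 = -3811 - 249 = -4060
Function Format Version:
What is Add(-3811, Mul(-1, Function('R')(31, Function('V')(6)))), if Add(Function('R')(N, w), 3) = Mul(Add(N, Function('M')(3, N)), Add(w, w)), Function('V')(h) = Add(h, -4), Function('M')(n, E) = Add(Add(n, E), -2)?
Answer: -4060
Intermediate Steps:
Function('M')(n, E) = Add(-2, E, n) (Function('M')(n, E) = Add(Add(E, n), -2) = Add(-2, E, n))
Function('V')(h) = Add(-4, h)
Function('R')(N, w) = Add(-3, Mul(2, w, Add(1, Mul(2, N)))) (Function('R')(N, w) = Add(-3, Mul(Add(N, Add(-2, N, 3)), Add(w, w))) = Add(-3, Mul(Add(N, Add(1, N)), Mul(2, w))) = Add(-3, Mul(Add(1, Mul(2, N)), Mul(2, w))) = Add(-3, Mul(2, w, Add(1, Mul(2, N)))))
Add(-3811, Mul(-1, Function('R')(31, Function('V')(6)))) = Add(-3811, Mul(-1, Add(-3, Mul(2, Add(-4, 6)), Mul(4, 31, Add(-4, 6))))) = Add(-3811, Mul(-1, Add(-3, Mul(2, 2), Mul(4, 31, 2)))) = Add(-3811, Mul(-1, Add(-3, 4, 248))) = Add(-3811, Mul(-1, 249)) = Add(-3811, -249) = -4060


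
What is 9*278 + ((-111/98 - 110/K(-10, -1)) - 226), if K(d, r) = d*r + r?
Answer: 1995653/882 ≈ 2262.6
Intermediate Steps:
K(d, r) = r + d*r
9*278 + ((-111/98 - 110/K(-10, -1)) - 226) = 9*278 + ((-111/98 - 110*(-1/(1 - 10))) - 226) = 2502 + ((-111*1/98 - 110/((-1*(-9)))) - 226) = 2502 + ((-111/98 - 110/9) - 226) = 2502 + (-11779/882 - 226) = 2502 - 211111/882 = 1995653/882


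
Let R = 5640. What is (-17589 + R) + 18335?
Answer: 6386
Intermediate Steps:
(-17589 + R) + 18335 = (-17589 + 5640) + 18335 = -11949 + 18335 = 6386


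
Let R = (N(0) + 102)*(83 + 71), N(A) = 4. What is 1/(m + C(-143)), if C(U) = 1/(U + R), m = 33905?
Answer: 16181/548616806 ≈ 2.9494e-5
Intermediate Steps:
R = 16324 (R = (4 + 102)*(83 + 71) = 106*154 = 16324)
C(U) = 1/(16324 + U) (C(U) = 1/(U + 16324) = 1/(16324 + U))
1/(m + C(-143)) = 1/(33905 + 1/(16324 - 143)) = 1/(33905 + 1/16181) = 1/(548616806/16181) = 16181/548616806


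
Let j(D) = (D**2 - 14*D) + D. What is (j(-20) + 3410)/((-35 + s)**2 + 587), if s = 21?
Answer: 4070/783 ≈ 5.1980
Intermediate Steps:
j(D) = D**2 - 13*D
(j(-20) + 3410)/((-35 + s)**2 + 587) = (-20*(-13 - 20) + 3410)/((-35 + 21)**2 + 587) = (-20*(-33) + 3410)/((-14)**2 + 587) = (660 + 3410)/(196 + 587) = 4070/783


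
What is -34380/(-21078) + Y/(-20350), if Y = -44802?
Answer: 45665821/11914925 ≈ 3.8327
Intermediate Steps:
-34380/(-21078) + Y/(-20350) = -34380/(-21078) - 44802/(-20350) = -34380*(-1/21078) - 44802*(-1/20350) = 1910/1171 + 22401/10175 = 45665821/11914925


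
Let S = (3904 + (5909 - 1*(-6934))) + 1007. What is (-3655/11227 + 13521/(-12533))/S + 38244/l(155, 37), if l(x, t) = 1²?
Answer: 47769235493271917/1249064836107 ≈ 38244.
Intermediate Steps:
l(x, t) = 1
S = 17754 (S = (3904 + (5909 + 6934)) + 1007 = (3904 + 12843) + 1007 = 16747 + 1007 = 17754)
(-3655/11227 + 13521/(-12533))/S + 38244/l(155, 37) = (-3655/11227 + 13521/(-12533))/17754 + 38244/1 = (-3655*1/11227 + 13521*(-1/12533))*(1/17754) + 38244*1 = (-3655/11227 - 13521/12533)*(1/17754) + 38244 = -197608382/140707991*1/17754 + 38244 = -98804191/1249064836107 + 38244 = 47769235493271917/1249064836107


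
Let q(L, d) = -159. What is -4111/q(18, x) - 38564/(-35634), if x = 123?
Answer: 25437175/944301 ≈ 26.938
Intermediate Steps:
-4111/q(18, x) - 38564/(-35634) = -4111/(-159) - 38564/(-35634) = -4111*(-1/159) - 38564*(-1/35634) = 4111/159 + 19282/17817 = 25437175/944301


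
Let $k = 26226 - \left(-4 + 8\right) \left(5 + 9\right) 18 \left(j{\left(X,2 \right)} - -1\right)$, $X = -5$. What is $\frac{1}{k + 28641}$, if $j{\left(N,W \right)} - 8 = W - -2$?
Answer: $\frac{1}{41763} \approx 2.3945 \cdot 10^{-5}$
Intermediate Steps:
$j{\left(N,W \right)} = 10 + W$ ($j{\left(N,W \right)} = 8 + \left(W - -2\right) = 8 + \left(W + 2\right) = 8 + \left(2 + W\right) = 10 + W$)
$k = 13122$ ($k = 26226 - \left(-4 + 8\right) \left(5 + 9\right) 18 \left(\left(10 + 2\right) - -1\right) = 26226 - 4 \cdot 14 \cdot 18 \left(12 + 1\right) = 26226 - 56 \cdot 18 \cdot 13 = 26226 - 1008 \cdot 13 = 26226 - 13104 = 13122$)
$\frac{1}{k + 28641} = \frac{1}{13122 + 28641} = \frac{1}{41763}$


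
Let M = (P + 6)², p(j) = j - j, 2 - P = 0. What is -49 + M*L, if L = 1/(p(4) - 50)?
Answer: -1257/25 ≈ -50.280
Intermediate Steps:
P = 2 (P = 2 - 1*0 = 2 + 0 = 2)
p(j) = 0
M = 64 (M = (2 + 6)² = 8² = 64)
L = -1/50 (L = 1/(0 - 50) = 1/(-50) = -1/50 ≈ -0.020000)
-49 + M*L = -49 + 64*(-1/50) = -49 - 32/25 = -1257/25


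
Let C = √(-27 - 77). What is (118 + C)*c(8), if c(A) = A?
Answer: 944 + 16*I*√26 ≈ 944.0 + 81.584*I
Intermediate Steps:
C = 2*I*√26 (C = √(-104) = 2*I*√26 ≈ 10.198*I)
(118 + C)*c(8) = (118 + 2*I*√26)*8 = 944 + 16*I*√26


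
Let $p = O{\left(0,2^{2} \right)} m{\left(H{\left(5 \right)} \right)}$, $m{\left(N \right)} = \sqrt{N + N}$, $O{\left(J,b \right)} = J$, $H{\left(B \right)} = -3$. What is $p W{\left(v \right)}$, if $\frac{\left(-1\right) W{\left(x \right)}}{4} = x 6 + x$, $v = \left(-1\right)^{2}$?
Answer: $0$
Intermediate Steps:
$v = 1$
$W{\left(x \right)} = - 28 x$ ($W{\left(x \right)} = - 4 \left(x 6 + x\right) = - 4 \left(6 x + x\right) = - 4 \cdot 7 x = - 28 x$)
$m{\left(N \right)} = \sqrt{2} \sqrt{N}$ ($m{\left(N \right)} = \sqrt{2 N} = \sqrt{2} \sqrt{N}$)
$p = 0$ ($p = 0 \sqrt{2} \sqrt{-3} = 0 \sqrt{2} i \sqrt{3} = 0 i \sqrt{6} = 0$)
$p W{\left(v \right)} = 0 \left(\left(-28\right) 1\right) = 0 \left(-28\right) = 0$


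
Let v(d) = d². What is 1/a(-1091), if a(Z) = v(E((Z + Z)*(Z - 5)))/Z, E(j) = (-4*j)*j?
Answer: -1/479685326502506928275456 ≈ -2.0847e-24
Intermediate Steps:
E(j) = -4*j²
a(Z) = 256*Z³*(-5 + Z)⁴ (a(Z) = (-4*(Z - 5)²*(Z + Z)²)²/Z = (-4*4*Z²*(-5 + Z)²)²/Z = (-16*Z²*(-5 + Z)²)²/Z = (256*Z⁴*(-5 + Z)⁴)/Z = 256*Z³*(-5 + Z)⁴)
1/a(-1091) = 1/(256*(-1091)³*(-5 - 1091)⁴) = 1/(256*(-1298596571)*(-1096)⁴) = 1/(256*(-1298596571)*1442919878656) = 1/(-479685326502506928275456) = -1/479685326502506928275456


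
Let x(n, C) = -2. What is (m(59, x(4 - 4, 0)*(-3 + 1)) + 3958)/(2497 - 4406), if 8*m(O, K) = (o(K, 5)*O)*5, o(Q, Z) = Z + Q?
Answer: -34319/15272 ≈ -2.2472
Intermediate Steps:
o(Q, Z) = Q + Z
m(O, K) = 5*O*(5 + K)/8 (m(O, K) = (((K + 5)*O)*5)/8 = (((5 + K)*O)*5)/8 = ((O*(5 + K))*5)/8 = (5*O*(5 + K))/8 = 5*O*(5 + K)/8)
(m(59, x(4 - 4, 0)*(-3 + 1)) + 3958)/(2497 - 4406) = ((5/8)*59*(5 - 2*(-3 + 1)) + 3958)/(2497 - 4406) = ((5/8)*59*(5 - 2*(-2)) + 3958)/(-1909) = ((5/8)*59*(5 + 4) + 3958)*(-1/1909) = ((5/8)*59*9 + 3958)*(-1/1909) = (2655/8 + 3958)*(-1/1909) = (34319/8)*(-1/1909) = -34319/15272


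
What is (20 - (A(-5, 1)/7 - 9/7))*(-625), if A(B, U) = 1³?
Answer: -92500/7 ≈ -13214.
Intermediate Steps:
A(B, U) = 1
(20 - (A(-5, 1)/7 - 9/7))*(-625) = (20 - (1/7 - 9/7))*(-625) = (20 - (1*(⅐) - 9*⅐))*(-625) = (20 - (⅐ - 9/7))*(-625) = (20 - 1*(-8/7))*(-625) = (20 + 8/7)*(-625) = (148/7)*(-625) = -92500/7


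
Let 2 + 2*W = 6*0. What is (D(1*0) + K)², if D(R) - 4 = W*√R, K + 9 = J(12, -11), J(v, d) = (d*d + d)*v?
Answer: 1729225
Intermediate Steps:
W = -1 (W = -1 + (6*0)/2 = -1 + (½)*0 = -1 + 0 = -1)
J(v, d) = v*(d + d²) (J(v, d) = (d² + d)*v = (d + d²)*v = v*(d + d²))
K = 1311 (K = -9 - 11*12*(1 - 11) = -9 - 11*12*(-10) = -9 + 1320 = 1311)
D(R) = 4 - √R
(D(1*0) + K)² = ((4 - √(1*0)) + 1311)² = ((4 - √0) + 1311)² = ((4 - 1*0) + 1311)² = ((4 + 0) + 1311)² = (4 + 1311)² = 1315² = 1729225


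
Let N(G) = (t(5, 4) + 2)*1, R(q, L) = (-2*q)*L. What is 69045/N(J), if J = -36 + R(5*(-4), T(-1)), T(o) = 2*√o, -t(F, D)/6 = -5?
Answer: 69045/32 ≈ 2157.7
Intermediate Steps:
t(F, D) = 30 (t(F, D) = -6*(-5) = 30)
R(q, L) = -2*L*q
J = -36 + 80*I (J = -36 - 2*2*√(-1)*5*(-4) = -36 - 2*2*I*(-20) = -36 + 80*I ≈ -36.0 + 80.0*I)
N(G) = 32 (N(G) = (30 + 2)*1 = 32*1 = 32)
69045/N(J) = 69045/32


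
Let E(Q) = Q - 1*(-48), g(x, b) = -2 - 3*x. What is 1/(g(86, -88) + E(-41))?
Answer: -1/253 ≈ -0.0039526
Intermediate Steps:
E(Q) = 48 + Q (E(Q) = Q + 48 = 48 + Q)
1/(g(86, -88) + E(-41)) = 1/((-2 - 3*86) + (48 - 41)) = 1/((-2 - 258) + 7) = 1/(-260 + 7) = 1/(-253) = -1/253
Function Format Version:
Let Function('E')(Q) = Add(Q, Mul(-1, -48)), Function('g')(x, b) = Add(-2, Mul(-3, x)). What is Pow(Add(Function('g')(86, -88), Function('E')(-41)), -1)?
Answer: Rational(-1, 253) ≈ -0.0039526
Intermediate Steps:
Function('E')(Q) = Add(48, Q) (Function('E')(Q) = Add(Q, 48) = Add(48, Q))
Pow(Add(Function('g')(86, -88), Function('E')(-41)), -1) = Pow(Add(Add(-2, Mul(-3, 86)), Add(48, -41)), -1) = Pow(Add(Add(-2, -258), 7), -1) = Pow(Add(-260, 7), -1) = Pow(-253, -1) = Rational(-1, 253)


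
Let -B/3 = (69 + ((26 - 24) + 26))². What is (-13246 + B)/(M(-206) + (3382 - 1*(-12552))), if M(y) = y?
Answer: -41473/15728 ≈ -2.6369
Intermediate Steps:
B = -28227 (B = -3*(69 + ((26 - 24) + 26))² = -3*(69 + (2 + 26))² = -3*(69 + 28)² = -3*97² = -3*9409 = -28227)
(-13246 + B)/(M(-206) + (3382 - 1*(-12552))) = (-13246 - 28227)/(-206 + (3382 - 1*(-12552))) = -41473/(-206 + (3382 + 12552)) = -41473/(-206 + 15934) = -41473/15728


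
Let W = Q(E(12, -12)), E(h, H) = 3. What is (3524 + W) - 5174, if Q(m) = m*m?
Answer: -1641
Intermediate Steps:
Q(m) = m²
W = 9 (W = 3² = 9)
(3524 + W) - 5174 = (3524 + 9) - 5174 = 3533 - 5174 = -1641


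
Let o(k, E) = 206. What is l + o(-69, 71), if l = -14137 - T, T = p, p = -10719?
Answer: -3212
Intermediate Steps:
T = -10719
l = -3418 (l = -14137 - 1*(-10719) = -14137 + 10719 = -3418)
l + o(-69, 71) = -3418 + 206 = -3212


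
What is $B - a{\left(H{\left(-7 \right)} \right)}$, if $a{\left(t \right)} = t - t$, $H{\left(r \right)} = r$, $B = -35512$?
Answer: $-35512$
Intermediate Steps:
$a{\left(t \right)} = 0$
$B - a{\left(H{\left(-7 \right)} \right)} = -35512 - 0 = -35512 + 0 = -35512$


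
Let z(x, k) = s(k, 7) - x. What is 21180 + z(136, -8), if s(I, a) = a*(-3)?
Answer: 21023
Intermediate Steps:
s(I, a) = -3*a
z(x, k) = -21 - x (z(x, k) = -3*7 - x = -21 - x)
21180 + z(136, -8) = 21180 + (-21 - 1*136) = 21180 + (-21 - 136) = 21180 - 157 = 21023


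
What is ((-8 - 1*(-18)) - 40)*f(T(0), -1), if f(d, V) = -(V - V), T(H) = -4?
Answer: 0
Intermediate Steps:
f(d, V) = 0 (f(d, V) = -1*0 = 0)
((-8 - 1*(-18)) - 40)*f(T(0), -1) = ((-8 - 1*(-18)) - 40)*0 = ((-8 + 18) - 40)*0 = (10 - 40)*0 = -30*0 = 0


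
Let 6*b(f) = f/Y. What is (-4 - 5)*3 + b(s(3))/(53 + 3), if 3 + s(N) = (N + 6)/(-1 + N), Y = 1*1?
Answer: -6047/224 ≈ -26.996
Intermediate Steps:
Y = 1
s(N) = -3 + (6 + N)/(-1 + N) (s(N) = -3 + (N + 6)/(-1 + N) = -3 + (6 + N)/(-1 + N))
b(f) = f/6 (b(f) = (f/1)/6 = (f*1)/6 = f/6)
(-4 - 5)*3 + b(s(3))/(53 + 3) = (-4 - 5)*3 + (((9 - 2*3)/(-1 + 3))/6)/(53 + 3) = -9*3 + (((9 - 6)/2)/6)/56 = -27 + (((1/2)*3)/6)/56 = -27 + ((1/6)*(3/2))/56 = -27 + (1/56)*(1/4) = -27 + 1/224 = -6047/224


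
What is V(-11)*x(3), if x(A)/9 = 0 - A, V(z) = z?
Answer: 297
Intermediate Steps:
x(A) = -9*A (x(A) = 9*(0 - A) = 9*(-A) = -9*A)
V(-11)*x(3) = -(-99)*3 = -11*(-27) = 297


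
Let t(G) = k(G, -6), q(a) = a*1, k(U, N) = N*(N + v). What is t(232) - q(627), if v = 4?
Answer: -615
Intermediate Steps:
k(U, N) = N*(4 + N) (k(U, N) = N*(N + 4) = N*(4 + N))
q(a) = a
t(G) = 12 (t(G) = -6*(4 - 6) = -6*(-2) = 12)
t(232) - q(627) = 12 - 1*627 = 12 - 627 = -615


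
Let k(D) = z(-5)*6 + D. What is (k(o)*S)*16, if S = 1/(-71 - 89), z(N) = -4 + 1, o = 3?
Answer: 3/2 ≈ 1.5000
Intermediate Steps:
z(N) = -3
k(D) = -18 + D (k(D) = -3*6 + D = -18 + D)
S = -1/160 (S = 1/(-160) = -1/160 ≈ -0.0062500)
(k(o)*S)*16 = ((-18 + 3)*(-1/160))*16 = -15*(-1/160)*16 = (3/32)*16 = 3/2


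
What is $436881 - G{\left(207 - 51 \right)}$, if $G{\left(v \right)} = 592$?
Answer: $436289$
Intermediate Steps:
$436881 - G{\left(207 - 51 \right)} = 436881 - 592 = 436289$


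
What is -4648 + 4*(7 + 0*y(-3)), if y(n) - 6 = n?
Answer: -4620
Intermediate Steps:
y(n) = 6 + n
-4648 + 4*(7 + 0*y(-3)) = -4648 + 4*(7 + 0*(6 - 3)) = -4648 + 4*(7 + 0*3) = -4648 + 4*(7 + 0) = -4648 + 4*7 = -4648 + 28 = -4620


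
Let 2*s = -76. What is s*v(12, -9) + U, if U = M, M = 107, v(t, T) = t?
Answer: -349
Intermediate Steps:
s = -38 (s = (½)*(-76) = -38)
U = 107
s*v(12, -9) + U = -38*12 + 107 = -456 + 107 = -349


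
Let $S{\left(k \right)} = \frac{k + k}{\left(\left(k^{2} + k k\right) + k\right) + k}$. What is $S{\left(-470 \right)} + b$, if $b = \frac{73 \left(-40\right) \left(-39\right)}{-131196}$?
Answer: $- \frac{343211}{394429} \approx -0.87015$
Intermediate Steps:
$b = - \frac{730}{841}$ ($b = \left(-2920\right) \left(-39\right) \left(- \frac{1}{131196}\right) = 113880 \left(- \frac{1}{131196}\right) = - \frac{730}{841} \approx -0.86801$)
$S{\left(k \right)} = \frac{2 k}{2 k + 2 k^{2}}$ ($S{\left(k \right)} = \frac{2 k}{\left(\left(k^{2} + k^{2}\right) + k\right) + k} = \frac{2 k}{\left(2 k^{2} + k\right) + k} = \frac{2 k}{\left(k + 2 k^{2}\right) + k} = \frac{2 k}{2 k + 2 k^{2}}$)
$S{\left(-470 \right)} + b = \frac{1}{1 - 470} - \frac{730}{841} = \frac{1}{-469} - \frac{730}{841} = - \frac{1}{469} - \frac{730}{841} = - \frac{343211}{394429}$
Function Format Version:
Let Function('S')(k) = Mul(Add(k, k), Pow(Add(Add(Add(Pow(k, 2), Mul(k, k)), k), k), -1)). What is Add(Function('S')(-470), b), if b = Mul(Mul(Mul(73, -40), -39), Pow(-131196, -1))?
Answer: Rational(-343211, 394429) ≈ -0.87015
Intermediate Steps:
b = Rational(-730, 841) (b = Mul(Mul(-2920, -39), Rational(-1, 131196)) = Mul(113880, Rational(-1, 131196)) = Rational(-730, 841) ≈ -0.86801)
Function('S')(k) = Mul(2, k, Pow(Add(Mul(2, k), Mul(2, Pow(k, 2))), -1)) (Function('S')(k) = Mul(Mul(2, k), Pow(Add(Add(Add(Pow(k, 2), Pow(k, 2)), k), k), -1)) = Mul(Mul(2, k), Pow(Add(Add(Mul(2, Pow(k, 2)), k), k), -1)) = Mul(Mul(2, k), Pow(Add(Add(k, Mul(2, Pow(k, 2))), k), -1)) = Mul(Mul(2, k), Pow(Add(Mul(2, k), Mul(2, Pow(k, 2))), -1)) = Mul(2, k, Pow(Add(Mul(2, k), Mul(2, Pow(k, 2))), -1)))
Add(Function('S')(-470), b) = Add(Pow(Add(1, -470), -1), Rational(-730, 841)) = Add(Pow(-469, -1), Rational(-730, 841)) = Add(Rational(-1, 469), Rational(-730, 841)) = Rational(-343211, 394429)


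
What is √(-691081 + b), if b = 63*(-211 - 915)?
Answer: I*√762019 ≈ 872.94*I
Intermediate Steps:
b = -70938 (b = 63*(-1126) = -70938)
√(-691081 + b) = √(-691081 - 70938) = √(-762019) = I*√762019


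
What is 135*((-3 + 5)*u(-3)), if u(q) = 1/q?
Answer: -90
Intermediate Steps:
u(q) = 1/q
135*((-3 + 5)*u(-3)) = 135*((-3 + 5)/(-3)) = 135*(2*(-⅓)) = 135*(-⅔) = -90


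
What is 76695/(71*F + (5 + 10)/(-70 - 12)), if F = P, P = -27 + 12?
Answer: -419266/5823 ≈ -72.002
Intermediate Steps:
P = -15
F = -15
76695/(71*F + (5 + 10)/(-70 - 12)) = 76695/(71*(-15) + (5 + 10)/(-70 - 12)) = 76695/(-1065 + 15/(-82)) = 76695/(-1065 + 15*(-1/82)) = 76695/(-1065 - 15/82) = 76695/(-87345/82) = 76695*(-82/87345) = -419266/5823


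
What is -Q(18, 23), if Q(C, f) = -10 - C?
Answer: 28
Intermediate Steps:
-Q(18, 23) = -(-10 - 1*18) = -(-10 - 18) = -1*(-28) = 28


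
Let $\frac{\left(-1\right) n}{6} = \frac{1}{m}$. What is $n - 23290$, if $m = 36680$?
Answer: $- \frac{427138603}{18340} \approx -23290.0$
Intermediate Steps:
$n = - \frac{3}{18340}$ ($n = - \frac{6}{36680} = \left(-6\right) \frac{1}{36680} = - \frac{3}{18340} \approx -0.00016358$)
$n - 23290 = - \frac{3}{18340} - 23290 = - \frac{427138603}{18340}$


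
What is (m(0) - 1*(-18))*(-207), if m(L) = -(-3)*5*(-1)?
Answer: -621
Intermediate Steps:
m(L) = -15 (m(L) = -3*(-5)*(-1) = 15*(-1) = -15)
(m(0) - 1*(-18))*(-207) = (-15 - 1*(-18))*(-207) = (-15 + 18)*(-207) = 3*(-207) = -621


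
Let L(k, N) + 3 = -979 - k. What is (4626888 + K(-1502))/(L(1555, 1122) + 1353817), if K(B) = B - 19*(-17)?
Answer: 4625709/1351280 ≈ 3.4232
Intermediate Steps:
L(k, N) = -982 - k (L(k, N) = -3 + (-979 - k) = -982 - k)
K(B) = 323 + B (K(B) = B - 1*(-323) = B + 323 = 323 + B)
(4626888 + K(-1502))/(L(1555, 1122) + 1353817) = (4626888 + (323 - 1502))/((-982 - 1*1555) + 1353817) = (4626888 - 1179)/((-982 - 1555) + 1353817) = 4625709/(-2537 + 1353817) = 4625709/1351280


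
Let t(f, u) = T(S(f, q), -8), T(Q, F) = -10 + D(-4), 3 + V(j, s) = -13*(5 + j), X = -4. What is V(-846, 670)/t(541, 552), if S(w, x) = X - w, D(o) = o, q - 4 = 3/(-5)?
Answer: -5465/7 ≈ -780.71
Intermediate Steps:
q = 17/5 (q = 4 + 3/(-5) = 4 + 3*(-1/5) = 4 - 3/5 = 17/5 ≈ 3.4000)
V(j, s) = -68 - 13*j (V(j, s) = -3 - 13*(5 + j) = -3 + (-65 - 13*j) = -68 - 13*j)
S(w, x) = -4 - w
T(Q, F) = -14 (T(Q, F) = -10 - 4 = -14)
t(f, u) = -14
V(-846, 670)/t(541, 552) = (-68 - 13*(-846))/(-14) = (-68 + 10998)*(-1/14) = 10930*(-1/14) = -5465/7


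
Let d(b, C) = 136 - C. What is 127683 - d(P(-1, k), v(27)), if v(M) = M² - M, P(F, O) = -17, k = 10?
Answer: 128249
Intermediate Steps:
127683 - d(P(-1, k), v(27)) = 127683 - (136 - 27*(-1 + 27)) = 127683 - (136 - 27*26) = 127683 - (136 - 1*702) = 127683 - (136 - 702) = 127683 - 1*(-566) = 127683 + 566 = 128249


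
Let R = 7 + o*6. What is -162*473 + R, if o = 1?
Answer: -76613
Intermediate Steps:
R = 13 (R = 7 + 1*6 = 7 + 6 = 13)
-162*473 + R = -162*473 + 13 = -76626 + 13 = -76613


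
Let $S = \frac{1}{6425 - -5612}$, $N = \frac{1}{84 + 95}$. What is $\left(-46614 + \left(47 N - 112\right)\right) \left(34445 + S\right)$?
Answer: $- \frac{3467796834478662}{2154623} \approx -1.6095 \cdot 10^{9}$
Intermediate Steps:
$N = \frac{1}{179} \approx 0.0055866$
$S = \frac{1}{12037}$ ($S = \frac{1}{6425 + 5612} = \frac{1}{12037} \approx 8.3077 \cdot 10^{-5}$)
$\left(-46614 + \left(47 N - 112\right)\right) \left(34445 + S\right) = \left(-46614 + \left(47 \cdot \frac{1}{179} - 112\right)\right) \left(34445 + \frac{1}{12037}\right) = \left(-46614 + \left(\frac{47}{179} - 112\right)\right) \frac{414614466}{12037} = \left(-46614 - \frac{20001}{179}\right) \frac{414614466}{12037} = \left(- \frac{8363907}{179}\right) \frac{414614466}{12037} = - \frac{3467796834478662}{2154623}$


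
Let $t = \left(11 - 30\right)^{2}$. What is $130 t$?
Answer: $46930$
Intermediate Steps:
$t = 361$ ($t = \left(-19\right)^{2} = 361$)
$130 t = 130 \cdot 361 = 46930$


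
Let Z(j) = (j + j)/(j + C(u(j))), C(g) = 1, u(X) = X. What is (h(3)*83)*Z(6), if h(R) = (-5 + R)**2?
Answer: 3984/7 ≈ 569.14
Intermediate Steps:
Z(j) = 2*j/(1 + j) (Z(j) = (j + j)/(j + 1) = (2*j)/(1 + j) = 2*j/(1 + j))
(h(3)*83)*Z(6) = ((-5 + 3)**2*83)*(2*6/(1 + 6)) = ((-2)**2*83)*(2*6/7) = (4*83)*(2*6*(1/7)) = 332*(12/7) = 3984/7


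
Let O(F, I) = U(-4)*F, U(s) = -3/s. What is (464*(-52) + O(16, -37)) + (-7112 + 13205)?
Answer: -18023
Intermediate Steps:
O(F, I) = 3*F/4 (O(F, I) = (-3/(-4))*F = (-3*(-¼))*F = 3*F/4)
(464*(-52) + O(16, -37)) + (-7112 + 13205) = (464*(-52) + (¾)*16) + (-7112 + 13205) = (-24128 + 12) + 6093 = -24116 + 6093 = -18023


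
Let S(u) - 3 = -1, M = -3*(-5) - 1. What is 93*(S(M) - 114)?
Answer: -10416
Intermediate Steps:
M = 14 (M = 15 - 1 = 14)
S(u) = 2 (S(u) = 3 - 1 = 2)
93*(S(M) - 114) = 93*(2 - 114) = 93*(-112) = -10416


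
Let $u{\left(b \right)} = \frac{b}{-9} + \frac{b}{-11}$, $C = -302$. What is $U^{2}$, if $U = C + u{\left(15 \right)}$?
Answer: $\frac{101324356}{1089} \approx 93044.0$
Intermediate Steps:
$u{\left(b \right)} = - \frac{20 b}{99}$ ($u{\left(b \right)} = b \left(- \frac{1}{9}\right) + b \left(- \frac{1}{11}\right) = - \frac{b}{9} - \frac{b}{11} = - \frac{20 b}{99}$)
$U = - \frac{10066}{33}$ ($U = -302 - \frac{100}{33} = - \frac{10066}{33} \approx -305.03$)
$U^{2} = \left(- \frac{10066}{33}\right)^{2} = \frac{101324356}{1089}$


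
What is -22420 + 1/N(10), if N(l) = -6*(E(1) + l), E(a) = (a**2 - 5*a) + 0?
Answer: -807121/36 ≈ -22420.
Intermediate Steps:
E(a) = a**2 - 5*a
N(l) = 24 - 6*l (N(l) = -6*(1*(-5 + 1) + l) = -6*(1*(-4) + l) = -6*(-4 + l) = 24 - 6*l)
-22420 + 1/N(10) = -22420 + 1/(24 - 6*10) = -22420 + 1/(24 - 60) = -22420 + 1/(-36) = -22420 - 1/36 = -807121/36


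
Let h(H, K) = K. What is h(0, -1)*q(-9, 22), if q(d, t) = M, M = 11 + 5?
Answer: -16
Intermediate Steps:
M = 16
q(d, t) = 16
h(0, -1)*q(-9, 22) = -1*16 = -16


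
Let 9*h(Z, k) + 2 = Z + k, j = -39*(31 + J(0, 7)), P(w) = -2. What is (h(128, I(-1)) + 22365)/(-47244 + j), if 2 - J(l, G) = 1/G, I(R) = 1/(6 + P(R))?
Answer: -5639515/12228408 ≈ -0.46118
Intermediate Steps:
I(R) = 1/4 (I(R) = 1/(6 - 2) = 1/4)
J(l, G) = 2 - 1/G
j = -8970/7 (j = -39*(31 + (2 - 1/7)) = -39*(31 + 13/7) = -39*230/7 = -8970/7 ≈ -1281.4)
h(Z, k) = -2/9 + Z/9 + k/9 (h(Z, k) = -2/9 + (Z + k)/9 = -2/9 + (Z/9 + k/9) = -2/9 + Z/9 + k/9)
(h(128, I(-1)) + 22365)/(-47244 + j) = ((-2/9 + (1/9)*128 + (1/9)*(1/4)) + 22365)/(-47244 - 8970/7) = ((-2/9 + 128/9 + 1/36) + 22365)/(-339678/7) = (505/36 + 22365)*(-7/339678) = (805645/36)*(-7/339678) = -5639515/12228408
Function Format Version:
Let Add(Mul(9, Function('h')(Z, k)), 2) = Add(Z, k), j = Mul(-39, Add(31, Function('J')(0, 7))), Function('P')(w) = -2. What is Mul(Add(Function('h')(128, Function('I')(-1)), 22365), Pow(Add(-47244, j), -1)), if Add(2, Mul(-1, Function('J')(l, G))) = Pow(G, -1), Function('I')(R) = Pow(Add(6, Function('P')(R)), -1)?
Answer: Rational(-5639515, 12228408) ≈ -0.46118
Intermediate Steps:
Function('I')(R) = Rational(1, 4) (Function('I')(R) = Pow(Add(6, -2), -1) = Pow(4, -1) = Rational(1, 4))
Function('J')(l, G) = Add(2, Mul(-1, Pow(G, -1)))
j = Rational(-8970, 7) (j = Mul(-39, Add(31, Add(2, Mul(-1, Pow(7, -1))))) = Mul(-39, Add(31, Add(2, Mul(-1, Rational(1, 7))))) = Mul(-39, Add(31, Add(2, Rational(-1, 7)))) = Mul(-39, Add(31, Rational(13, 7))) = Mul(-39, Rational(230, 7)) = Rational(-8970, 7) ≈ -1281.4)
Function('h')(Z, k) = Add(Rational(-2, 9), Mul(Rational(1, 9), Z), Mul(Rational(1, 9), k)) (Function('h')(Z, k) = Add(Rational(-2, 9), Mul(Rational(1, 9), Add(Z, k))) = Add(Rational(-2, 9), Add(Mul(Rational(1, 9), Z), Mul(Rational(1, 9), k))) = Add(Rational(-2, 9), Mul(Rational(1, 9), Z), Mul(Rational(1, 9), k)))
Mul(Add(Function('h')(128, Function('I')(-1)), 22365), Pow(Add(-47244, j), -1)) = Mul(Add(Add(Rational(-2, 9), Mul(Rational(1, 9), 128), Mul(Rational(1, 9), Rational(1, 4))), 22365), Pow(Add(-47244, Rational(-8970, 7)), -1)) = Mul(Add(Add(Rational(-2, 9), Rational(128, 9), Rational(1, 36)), 22365), Pow(Rational(-339678, 7), -1)) = Mul(Add(Rational(505, 36), 22365), Rational(-7, 339678)) = Mul(Rational(805645, 36), Rational(-7, 339678)) = Rational(-5639515, 12228408)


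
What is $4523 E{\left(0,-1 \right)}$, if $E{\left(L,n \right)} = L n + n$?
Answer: $-4523$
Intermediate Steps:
$E{\left(L,n \right)} = n + L n$
$4523 E{\left(0,-1 \right)} = 4523 \left(- (1 + 0)\right) = 4523 \left(\left(-1\right) 1\right) = 4523 \left(-1\right) = -4523$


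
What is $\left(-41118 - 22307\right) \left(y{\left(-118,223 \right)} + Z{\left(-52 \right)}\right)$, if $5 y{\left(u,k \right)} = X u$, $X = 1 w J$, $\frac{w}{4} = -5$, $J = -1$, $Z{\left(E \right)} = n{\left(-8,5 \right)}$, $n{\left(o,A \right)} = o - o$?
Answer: $29936600$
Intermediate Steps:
$n{\left(o,A \right)} = 0$
$Z{\left(E \right)} = 0$
$w = -20$ ($w = 4 \left(-5\right) = -20$)
$X = 20$ ($X = 1 \left(-20\right) \left(-1\right) = \left(-20\right) \left(-1\right) = 20$)
$y{\left(u,k \right)} = 4 u$ ($y{\left(u,k \right)} = \frac{20 u}{5} = 4 u$)
$\left(-41118 - 22307\right) \left(y{\left(-118,223 \right)} + Z{\left(-52 \right)}\right) = \left(-41118 - 22307\right) \left(4 \left(-118\right) + 0\right) = - 63425 \left(-472 + 0\right) = \left(-63425\right) \left(-472\right) = 29936600$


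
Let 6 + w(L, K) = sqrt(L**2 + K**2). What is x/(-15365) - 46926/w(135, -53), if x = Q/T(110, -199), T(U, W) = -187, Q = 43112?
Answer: -23766968206/1774488485 - 23463*sqrt(21034)/10499 ≈ -337.51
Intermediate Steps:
w(L, K) = -6 + sqrt(K**2 + L**2) (w(L, K) = -6 + sqrt(L**2 + K**2) = -6 + sqrt(K**2 + L**2))
x = -2536/11 (x = 43112/(-187) = 43112*(-1/187) = -2536/11 ≈ -230.55)
x/(-15365) - 46926/w(135, -53) = -2536/11/(-15365) - 46926/(-6 + sqrt((-53)**2 + 135**2)) = -2536/11*(-1/15365) - 46926/(-6 + sqrt(2809 + 18225)) = 2536/169015 - 46926/(-6 + sqrt(21034))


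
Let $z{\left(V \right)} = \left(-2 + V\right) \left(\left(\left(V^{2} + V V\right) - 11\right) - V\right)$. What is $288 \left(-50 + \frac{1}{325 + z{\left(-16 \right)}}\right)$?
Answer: $- \frac{129326688}{8981} \approx -14400.0$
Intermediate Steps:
$z{\left(V \right)} = \left(-2 + V\right) \left(-11 - V + 2 V^{2}\right)$ ($z{\left(V \right)} = \left(-2 + V\right) \left(\left(\left(V^{2} + V^{2}\right) - 11\right) - V\right) = \left(-2 + V\right) \left(\left(2 V^{2} - 11\right) - V\right) = \left(-2 + V\right) \left(\left(-11 + 2 V^{2}\right) - V\right) = \left(-2 + V\right) \left(-11 - V + 2 V^{2}\right)$)
$288 \left(-50 + \frac{1}{325 + z{\left(-16 \right)}}\right) = 288 \left(-50 + \frac{1}{325 + \left(22 - -144 - 5 \left(-16\right)^{2} + 2 \left(-16\right)^{3}\right)}\right) = 288 \left(-50 + \frac{1}{325 + \left(22 + 144 - 1280 + 2 \left(-4096\right)\right)}\right) = 288 \left(-50 + \frac{1}{325 + \left(22 + 144 - 1280 - 8192\right)}\right) = 288 \left(-50 + \frac{1}{325 - 9306}\right) = 288 \left(-50 + \frac{1}{-8981}\right) = 288 \left(-50 - \frac{1}{8981}\right) = 288 \left(- \frac{449051}{8981}\right) = - \frac{129326688}{8981}$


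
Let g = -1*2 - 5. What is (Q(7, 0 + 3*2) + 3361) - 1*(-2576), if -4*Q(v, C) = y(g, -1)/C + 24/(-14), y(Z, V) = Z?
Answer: 997537/168 ≈ 5937.7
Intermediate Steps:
g = -7 (g = -2 - 5 = -7)
Q(v, C) = 3/7 + 7/(4*C) (Q(v, C) = -(-7/C + 24/(-14))/4 = -(-7/C + 24*(-1/14))/4 = -(-7/C - 12/7)/4 = -(-12/7 - 7/C)/4 = 3/7 + 7/(4*C))
(Q(7, 0 + 3*2) + 3361) - 1*(-2576) = ((49 + 12*(0 + 3*2))/(28*(0 + 3*2)) + 3361) - 1*(-2576) = ((49 + 12*(0 + 6))/(28*(0 + 6)) + 3361) + 2576 = ((1/28)*(49 + 12*6)/6 + 3361) + 2576 = ((1/28)*(⅙)*(49 + 72) + 3361) + 2576 = ((1/28)*(⅙)*121 + 3361) + 2576 = (121/168 + 3361) + 2576 = 564769/168 + 2576 = 997537/168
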